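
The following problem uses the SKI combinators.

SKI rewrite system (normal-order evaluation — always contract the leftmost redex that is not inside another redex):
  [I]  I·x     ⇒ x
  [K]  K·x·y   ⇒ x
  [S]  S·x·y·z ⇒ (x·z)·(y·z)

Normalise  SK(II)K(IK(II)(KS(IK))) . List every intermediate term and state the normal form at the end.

  start: SK(II)K(IK(II)(KS(IK)))
  →1  KK(IIK)(IK(II)(KS(IK)))
  →2  K(IK(II)(KS(IK)))
  →3  K(K(II)(KS(IK)))
  →4  K(II)
  →5  KI

Answer: normal form = KI  (in 5 steps)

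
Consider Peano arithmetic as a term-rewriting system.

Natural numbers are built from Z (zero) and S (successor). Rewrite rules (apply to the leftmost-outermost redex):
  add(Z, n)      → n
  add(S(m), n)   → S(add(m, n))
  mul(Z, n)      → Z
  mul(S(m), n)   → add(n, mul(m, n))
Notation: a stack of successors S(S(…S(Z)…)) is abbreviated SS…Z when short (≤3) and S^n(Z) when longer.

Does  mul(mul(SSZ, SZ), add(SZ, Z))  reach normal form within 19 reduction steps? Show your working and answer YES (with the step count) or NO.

Answer: YES — reaches normal form SSZ in 18 ≤ 19 steps

Reduction:
  start: mul(mul(SSZ, SZ), add(SZ, Z))
  [1] mul(add(SZ, mul(SZ, SZ)), add(SZ, Z))
  [2] mul(S(add(Z, mul(SZ, SZ))), add(SZ, Z))
  [3] add(add(SZ, Z), mul(add(Z, mul(SZ, SZ)), add(SZ, Z)))
  [4] add(S(add(Z, Z)), mul(add(Z, mul(SZ, SZ)), add(SZ, Z)))
  [5] S(add(add(Z, Z), mul(add(Z, mul(SZ, SZ)), add(SZ, Z))))
  [6] S(add(Z, mul(add(Z, mul(SZ, SZ)), add(SZ, Z))))
  [7] S(mul(add(Z, mul(SZ, SZ)), add(SZ, Z)))
  [8] S(mul(mul(SZ, SZ), add(SZ, Z)))
  [9] S(mul(add(SZ, mul(Z, SZ)), add(SZ, Z)))
  [10] S(mul(S(add(Z, mul(Z, SZ))), add(SZ, Z)))
  [11] S(add(add(SZ, Z), mul(add(Z, mul(Z, SZ)), add(SZ, Z))))
  [12] S(add(S(add(Z, Z)), mul(add(Z, mul(Z, SZ)), add(SZ, Z))))
  [13] S(S(add(add(Z, Z), mul(add(Z, mul(Z, SZ)), add(SZ, Z)))))
  [14] S(S(add(Z, mul(add(Z, mul(Z, SZ)), add(SZ, Z)))))
  [15] S(S(mul(add(Z, mul(Z, SZ)), add(SZ, Z))))
  [16] S(S(mul(mul(Z, SZ), add(SZ, Z))))
  [17] S(S(mul(Z, add(SZ, Z))))
  [18] SSZ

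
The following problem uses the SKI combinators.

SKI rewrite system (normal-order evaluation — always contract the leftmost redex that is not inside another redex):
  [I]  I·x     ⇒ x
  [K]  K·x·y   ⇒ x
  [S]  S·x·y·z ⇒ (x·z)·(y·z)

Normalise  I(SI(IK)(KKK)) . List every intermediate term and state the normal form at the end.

  start: I(SI(IK)(KKK))
  [1] SI(IK)(KKK)
  [2] I(KKK)(IK(KKK))
  [3] KKK(IK(KKK))
  [4] K(IK(KKK))
  [5] K(K(KKK))
  [6] K(KK)

Answer: normal form = K(KK)  (in 6 steps)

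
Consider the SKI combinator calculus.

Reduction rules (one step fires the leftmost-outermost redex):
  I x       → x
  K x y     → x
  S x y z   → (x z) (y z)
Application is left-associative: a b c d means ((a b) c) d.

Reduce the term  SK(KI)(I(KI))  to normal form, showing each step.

Answer: normal form = KI  (in 3 steps)

Reduction:
  start: SK(KI)(I(KI))
  step 1: K(I(KI))(KI(I(KI)))
  step 2: I(KI)
  step 3: KI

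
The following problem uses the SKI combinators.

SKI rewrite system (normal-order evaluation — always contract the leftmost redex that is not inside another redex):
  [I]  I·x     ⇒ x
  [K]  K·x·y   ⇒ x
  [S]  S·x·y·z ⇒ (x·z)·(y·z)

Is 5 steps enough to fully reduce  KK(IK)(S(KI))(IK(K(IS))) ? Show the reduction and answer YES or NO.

Answer: YES — reaches normal form S(KI) in 2 ≤ 5 steps

Working:
  start: KK(IK)(S(KI))(IK(K(IS)))
  step 1: K(S(KI))(IK(K(IS)))
  step 2: S(KI)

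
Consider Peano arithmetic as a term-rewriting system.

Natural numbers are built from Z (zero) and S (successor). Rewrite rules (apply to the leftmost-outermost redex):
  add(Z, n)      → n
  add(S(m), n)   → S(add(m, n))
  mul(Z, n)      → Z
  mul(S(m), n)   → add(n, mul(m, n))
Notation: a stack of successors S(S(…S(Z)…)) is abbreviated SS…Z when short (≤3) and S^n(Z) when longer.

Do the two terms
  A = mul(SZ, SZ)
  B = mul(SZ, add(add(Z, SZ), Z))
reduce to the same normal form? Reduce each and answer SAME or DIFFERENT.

Answer: SAME — A ⇓ SZ, B ⇓ SZ

Reduction:
Term A:
  start: mul(SZ, SZ)
  →1  add(SZ, mul(Z, SZ))
  →2  S(add(Z, mul(Z, SZ)))
  →3  S(mul(Z, SZ))
  →4  SZ

Term B:
  start: mul(SZ, add(add(Z, SZ), Z))
  →1  add(add(add(Z, SZ), Z), mul(Z, add(add(Z, SZ), Z)))
  →2  add(add(SZ, Z), mul(Z, add(add(Z, SZ), Z)))
  →3  add(S(add(Z, Z)), mul(Z, add(add(Z, SZ), Z)))
  →4  S(add(add(Z, Z), mul(Z, add(add(Z, SZ), Z))))
  →5  S(add(Z, mul(Z, add(add(Z, SZ), Z))))
  →6  S(mul(Z, add(add(Z, SZ), Z)))
  →7  SZ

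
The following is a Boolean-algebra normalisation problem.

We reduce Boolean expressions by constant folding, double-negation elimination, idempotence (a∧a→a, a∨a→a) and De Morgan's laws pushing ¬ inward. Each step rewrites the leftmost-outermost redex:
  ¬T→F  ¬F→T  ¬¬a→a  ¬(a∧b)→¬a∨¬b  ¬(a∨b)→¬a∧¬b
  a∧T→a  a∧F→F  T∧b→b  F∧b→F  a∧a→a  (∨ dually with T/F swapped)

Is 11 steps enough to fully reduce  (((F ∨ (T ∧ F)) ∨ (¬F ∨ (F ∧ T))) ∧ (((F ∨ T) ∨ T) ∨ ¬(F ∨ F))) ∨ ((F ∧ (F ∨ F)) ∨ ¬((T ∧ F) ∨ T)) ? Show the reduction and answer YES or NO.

Answer: YES — reaches normal form T in 9 ≤ 11 steps

Derivation:
  start: (((F ∨ (T ∧ F)) ∨ (¬F ∨ (F ∧ T))) ∧ (((F ∨ T) ∨ T) ∨ ¬(F ∨ F))) ∨ ((F ∧ (F ∨ F)) ∨ ¬((T ∧ F) ∨ T))
  [1] (((T ∧ F) ∨ (¬F ∨ (F ∧ T))) ∧ (((F ∨ T) ∨ T) ∨ ¬(F ∨ F))) ∨ ((F ∧ (F ∨ F)) ∨ ¬((T ∧ F) ∨ T))
  [2] ((F ∨ (¬F ∨ (F ∧ T))) ∧ (((F ∨ T) ∨ T) ∨ ¬(F ∨ F))) ∨ ((F ∧ (F ∨ F)) ∨ ¬((T ∧ F) ∨ T))
  [3] ((¬F ∨ (F ∧ T)) ∧ (((F ∨ T) ∨ T) ∨ ¬(F ∨ F))) ∨ ((F ∧ (F ∨ F)) ∨ ¬((T ∧ F) ∨ T))
  [4] ((T ∨ (F ∧ T)) ∧ (((F ∨ T) ∨ T) ∨ ¬(F ∨ F))) ∨ ((F ∧ (F ∨ F)) ∨ ¬((T ∧ F) ∨ T))
  [5] (T ∧ (((F ∨ T) ∨ T) ∨ ¬(F ∨ F))) ∨ ((F ∧ (F ∨ F)) ∨ ¬((T ∧ F) ∨ T))
  [6] (((F ∨ T) ∨ T) ∨ ¬(F ∨ F)) ∨ ((F ∧ (F ∨ F)) ∨ ¬((T ∧ F) ∨ T))
  [7] (T ∨ ¬(F ∨ F)) ∨ ((F ∧ (F ∨ F)) ∨ ¬((T ∧ F) ∨ T))
  [8] T ∨ ((F ∧ (F ∨ F)) ∨ ¬((T ∧ F) ∨ T))
  [9] T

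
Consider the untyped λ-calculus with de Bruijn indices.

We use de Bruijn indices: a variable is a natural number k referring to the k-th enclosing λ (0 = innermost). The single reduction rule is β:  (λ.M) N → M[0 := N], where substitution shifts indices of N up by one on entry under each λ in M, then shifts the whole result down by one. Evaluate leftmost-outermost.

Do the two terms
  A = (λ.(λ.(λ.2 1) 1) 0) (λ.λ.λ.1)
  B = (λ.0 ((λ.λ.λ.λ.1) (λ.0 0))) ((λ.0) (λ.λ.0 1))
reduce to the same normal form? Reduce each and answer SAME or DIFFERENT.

Answer: DIFFERENT — A ⇓ λ.λ.1, B ⇓ λ.0 (λ.λ.λ.1)

Working:
Term A:
  start: (λ.(λ.(λ.2 1) 1) 0) (λ.λ.λ.1)
  →1  (λ.(λ.(λ.λ.λ.1) 1) (λ.λ.λ.1)) (λ.λ.λ.1)
  →2  (λ.(λ.λ.λ.1) (λ.λ.λ.1)) (λ.λ.λ.1)
  →3  (λ.λ.λ.1) (λ.λ.λ.1)
  →4  λ.λ.1

Term B:
  start: (λ.0 ((λ.λ.λ.λ.1) (λ.0 0))) ((λ.0) (λ.λ.0 1))
  →1  (λ.0) (λ.λ.0 1) ((λ.λ.λ.λ.1) (λ.0 0))
  →2  (λ.λ.0 1) ((λ.λ.λ.λ.1) (λ.0 0))
  →3  λ.0 ((λ.λ.λ.λ.1) (λ.0 0))
  →4  λ.0 (λ.λ.λ.1)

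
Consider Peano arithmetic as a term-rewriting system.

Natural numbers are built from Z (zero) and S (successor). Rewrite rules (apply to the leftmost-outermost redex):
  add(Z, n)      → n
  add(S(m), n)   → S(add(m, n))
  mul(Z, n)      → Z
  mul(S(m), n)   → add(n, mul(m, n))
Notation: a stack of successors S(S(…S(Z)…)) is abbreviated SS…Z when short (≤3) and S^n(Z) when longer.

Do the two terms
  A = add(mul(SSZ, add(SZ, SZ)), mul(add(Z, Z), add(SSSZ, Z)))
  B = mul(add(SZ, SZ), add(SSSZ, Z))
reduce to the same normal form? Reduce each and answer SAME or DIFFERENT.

Term A:
  start: add(mul(SSZ, add(SZ, SZ)), mul(add(Z, Z), add(SSSZ, Z)))
  step 1: add(add(add(SZ, SZ), mul(SZ, add(SZ, SZ))), mul(add(Z, Z), add(SSSZ, Z)))
  step 2: add(add(S(add(Z, SZ)), mul(SZ, add(SZ, SZ))), mul(add(Z, Z), add(SSSZ, Z)))
  step 3: add(S(add(add(Z, SZ), mul(SZ, add(SZ, SZ)))), mul(add(Z, Z), add(SSSZ, Z)))
  step 4: S(add(add(add(Z, SZ), mul(SZ, add(SZ, SZ))), mul(add(Z, Z), add(SSSZ, Z))))
  step 5: S(add(add(SZ, mul(SZ, add(SZ, SZ))), mul(add(Z, Z), add(SSSZ, Z))))
  step 6: S(add(S(add(Z, mul(SZ, add(SZ, SZ)))), mul(add(Z, Z), add(SSSZ, Z))))
  step 7: S(S(add(add(Z, mul(SZ, add(SZ, SZ))), mul(add(Z, Z), add(SSSZ, Z)))))
  step 8: S(S(add(mul(SZ, add(SZ, SZ)), mul(add(Z, Z), add(SSSZ, Z)))))
  step 9: S(S(add(add(add(SZ, SZ), mul(Z, add(SZ, SZ))), mul(add(Z, Z), add(SSSZ, Z)))))
  step 10: S(S(add(add(S(add(Z, SZ)), mul(Z, add(SZ, SZ))), mul(add(Z, Z), add(SSSZ, Z)))))
  step 11: S(S(add(S(add(add(Z, SZ), mul(Z, add(SZ, SZ)))), mul(add(Z, Z), add(SSSZ, Z)))))
  step 12: S(S(S(add(add(add(Z, SZ), mul(Z, add(SZ, SZ))), mul(add(Z, Z), add(SSSZ, Z))))))
  step 13: S(S(S(add(add(SZ, mul(Z, add(SZ, SZ))), mul(add(Z, Z), add(SSSZ, Z))))))
  step 14: S(S(S(add(S(add(Z, mul(Z, add(SZ, SZ)))), mul(add(Z, Z), add(SSSZ, Z))))))
  step 15: S(S(S(S(add(add(Z, mul(Z, add(SZ, SZ))), mul(add(Z, Z), add(SSSZ, Z)))))))
  step 16: S(S(S(S(add(mul(Z, add(SZ, SZ)), mul(add(Z, Z), add(SSSZ, Z)))))))
  step 17: S(S(S(S(add(Z, mul(add(Z, Z), add(SSSZ, Z)))))))
  step 18: S(S(S(S(mul(add(Z, Z), add(SSSZ, Z))))))
  step 19: S(S(S(S(mul(Z, add(SSSZ, Z))))))
  step 20: S^4(Z)

Term B:
  start: mul(add(SZ, SZ), add(SSSZ, Z))
  step 1: mul(S(add(Z, SZ)), add(SSSZ, Z))
  step 2: add(add(SSSZ, Z), mul(add(Z, SZ), add(SSSZ, Z)))
  step 3: add(S(add(SSZ, Z)), mul(add(Z, SZ), add(SSSZ, Z)))
  step 4: S(add(add(SSZ, Z), mul(add(Z, SZ), add(SSSZ, Z))))
  step 5: S(add(S(add(SZ, Z)), mul(add(Z, SZ), add(SSSZ, Z))))
  step 6: S(S(add(add(SZ, Z), mul(add(Z, SZ), add(SSSZ, Z)))))
  step 7: S(S(add(S(add(Z, Z)), mul(add(Z, SZ), add(SSSZ, Z)))))
  step 8: S(S(S(add(add(Z, Z), mul(add(Z, SZ), add(SSSZ, Z))))))
  step 9: S(S(S(add(Z, mul(add(Z, SZ), add(SSSZ, Z))))))
  step 10: S(S(S(mul(add(Z, SZ), add(SSSZ, Z)))))
  step 11: S(S(S(mul(SZ, add(SSSZ, Z)))))
  step 12: S(S(S(add(add(SSSZ, Z), mul(Z, add(SSSZ, Z))))))
  step 13: S(S(S(add(S(add(SSZ, Z)), mul(Z, add(SSSZ, Z))))))
  step 14: S(S(S(S(add(add(SSZ, Z), mul(Z, add(SSSZ, Z)))))))
  step 15: S(S(S(S(add(S(add(SZ, Z)), mul(Z, add(SSSZ, Z)))))))
  step 16: S(S(S(S(S(add(add(SZ, Z), mul(Z, add(SSSZ, Z))))))))
  step 17: S(S(S(S(S(add(S(add(Z, Z)), mul(Z, add(SSSZ, Z))))))))
  step 18: S(S(S(S(S(S(add(add(Z, Z), mul(Z, add(SSSZ, Z)))))))))
  step 19: S(S(S(S(S(S(add(Z, mul(Z, add(SSSZ, Z)))))))))
  step 20: S(S(S(S(S(S(mul(Z, add(SSSZ, Z))))))))
  step 21: S^6(Z)

Answer: DIFFERENT — A ⇓ S^4(Z), B ⇓ S^6(Z)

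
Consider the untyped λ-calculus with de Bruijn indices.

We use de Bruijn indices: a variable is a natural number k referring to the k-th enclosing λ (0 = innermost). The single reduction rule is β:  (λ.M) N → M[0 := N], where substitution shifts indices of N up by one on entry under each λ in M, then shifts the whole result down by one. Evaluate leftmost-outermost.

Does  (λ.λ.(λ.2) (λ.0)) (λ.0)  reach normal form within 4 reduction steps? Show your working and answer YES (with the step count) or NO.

  start: (λ.λ.(λ.2) (λ.0)) (λ.0)
  →1  λ.(λ.λ.0) (λ.0)
  →2  λ.λ.0

Answer: YES — reaches normal form λ.λ.0 in 2 ≤ 4 steps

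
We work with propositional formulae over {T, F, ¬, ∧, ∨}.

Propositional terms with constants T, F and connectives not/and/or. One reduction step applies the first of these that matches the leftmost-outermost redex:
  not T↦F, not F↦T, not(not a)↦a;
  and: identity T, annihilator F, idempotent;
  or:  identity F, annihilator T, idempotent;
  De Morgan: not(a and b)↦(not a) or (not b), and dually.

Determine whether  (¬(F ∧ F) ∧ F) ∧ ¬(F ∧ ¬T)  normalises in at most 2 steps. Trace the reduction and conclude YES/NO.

Answer: YES — reaches normal form F in 2 ≤ 2 steps

Working:
  start: (¬(F ∧ F) ∧ F) ∧ ¬(F ∧ ¬T)
  →1  F ∧ ¬(F ∧ ¬T)
  →2  F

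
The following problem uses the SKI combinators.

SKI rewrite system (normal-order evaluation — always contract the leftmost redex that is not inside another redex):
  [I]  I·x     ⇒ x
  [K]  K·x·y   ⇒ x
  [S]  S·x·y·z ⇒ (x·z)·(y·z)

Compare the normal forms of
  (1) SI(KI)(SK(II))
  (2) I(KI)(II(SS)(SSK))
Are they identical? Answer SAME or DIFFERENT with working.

Term A:
  start: SI(KI)(SK(II))
  →1  I(SK(II))(KI(SK(II)))
  →2  SK(II)(KI(SK(II)))
  →3  K(KI(SK(II)))(II(KI(SK(II))))
  →4  KI(SK(II))
  →5  I

Term B:
  start: I(KI)(II(SS)(SSK))
  →1  KI(II(SS)(SSK))
  →2  I

Answer: SAME — A ⇓ I, B ⇓ I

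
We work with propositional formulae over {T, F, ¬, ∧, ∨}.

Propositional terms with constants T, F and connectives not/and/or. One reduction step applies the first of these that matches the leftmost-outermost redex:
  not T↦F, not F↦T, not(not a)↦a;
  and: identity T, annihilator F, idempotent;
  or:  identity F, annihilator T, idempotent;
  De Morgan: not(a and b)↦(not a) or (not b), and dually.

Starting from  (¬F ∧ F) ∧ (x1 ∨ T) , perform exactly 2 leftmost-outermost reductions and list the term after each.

  start: (¬F ∧ F) ∧ (x1 ∨ T)
  [1] F ∧ (x1 ∨ T)
  [2] F

Answer: after 2 steps: F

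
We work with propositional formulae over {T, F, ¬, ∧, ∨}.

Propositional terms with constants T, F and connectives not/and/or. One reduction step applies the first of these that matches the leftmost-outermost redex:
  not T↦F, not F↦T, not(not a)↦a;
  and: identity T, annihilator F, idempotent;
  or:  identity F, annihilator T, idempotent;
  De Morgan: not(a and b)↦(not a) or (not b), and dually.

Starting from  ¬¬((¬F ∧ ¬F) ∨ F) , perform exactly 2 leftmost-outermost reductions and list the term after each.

Answer: after 2 steps: ¬F ∧ ¬F

Derivation:
  start: ¬¬((¬F ∧ ¬F) ∨ F)
  step 1: (¬F ∧ ¬F) ∨ F
  step 2: ¬F ∧ ¬F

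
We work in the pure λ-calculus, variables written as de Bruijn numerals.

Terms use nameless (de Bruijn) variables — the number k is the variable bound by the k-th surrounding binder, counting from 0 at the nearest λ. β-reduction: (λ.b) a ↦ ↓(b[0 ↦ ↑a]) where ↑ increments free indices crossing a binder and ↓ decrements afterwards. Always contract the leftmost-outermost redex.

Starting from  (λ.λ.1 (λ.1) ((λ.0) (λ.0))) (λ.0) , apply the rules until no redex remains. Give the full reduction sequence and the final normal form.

Answer: normal form = λ.0  (in 3 steps)

Working:
  start: (λ.λ.1 (λ.1) ((λ.0) (λ.0))) (λ.0)
  →1  λ.(λ.0) (λ.1) ((λ.0) (λ.0))
  →2  λ.(λ.1) ((λ.0) (λ.0))
  →3  λ.0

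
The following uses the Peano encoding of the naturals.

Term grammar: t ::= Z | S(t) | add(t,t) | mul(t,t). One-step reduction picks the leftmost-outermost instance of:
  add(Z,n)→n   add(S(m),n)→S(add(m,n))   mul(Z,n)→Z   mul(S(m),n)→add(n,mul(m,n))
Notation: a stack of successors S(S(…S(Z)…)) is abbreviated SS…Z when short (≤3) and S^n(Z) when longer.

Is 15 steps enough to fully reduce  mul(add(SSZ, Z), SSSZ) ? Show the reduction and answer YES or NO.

  start: mul(add(SSZ, Z), SSSZ)
  →1  mul(S(add(SZ, Z)), SSSZ)
  →2  add(SSSZ, mul(add(SZ, Z), SSSZ))
  →3  S(add(SSZ, mul(add(SZ, Z), SSSZ)))
  →4  S(S(add(SZ, mul(add(SZ, Z), SSSZ))))
  →5  S(S(S(add(Z, mul(add(SZ, Z), SSSZ)))))
  →6  S(S(S(mul(add(SZ, Z), SSSZ))))
  →7  S(S(S(mul(S(add(Z, Z)), SSSZ))))
  →8  S(S(S(add(SSSZ, mul(add(Z, Z), SSSZ)))))
  →9  S(S(S(S(add(SSZ, mul(add(Z, Z), SSSZ))))))
  →10  S(S(S(S(S(add(SZ, mul(add(Z, Z), SSSZ)))))))
  →11  S(S(S(S(S(S(add(Z, mul(add(Z, Z), SSSZ))))))))
  →12  S(S(S(S(S(S(mul(add(Z, Z), SSSZ)))))))
  →13  S(S(S(S(S(S(mul(Z, SSSZ)))))))
  →14  S^6(Z)

Answer: YES — reaches normal form S^6(Z) in 14 ≤ 15 steps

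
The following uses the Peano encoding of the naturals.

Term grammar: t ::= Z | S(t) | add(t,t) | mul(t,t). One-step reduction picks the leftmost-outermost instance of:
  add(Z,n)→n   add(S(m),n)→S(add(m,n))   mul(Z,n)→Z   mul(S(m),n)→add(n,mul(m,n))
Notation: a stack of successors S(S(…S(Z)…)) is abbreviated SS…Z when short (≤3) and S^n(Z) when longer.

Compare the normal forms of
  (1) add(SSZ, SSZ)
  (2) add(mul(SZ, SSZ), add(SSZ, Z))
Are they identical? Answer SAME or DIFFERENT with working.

Term A:
  start: add(SSZ, SSZ)
  →1  S(add(SZ, SSZ))
  →2  S(S(add(Z, SSZ)))
  →3  S^4(Z)

Term B:
  start: add(mul(SZ, SSZ), add(SSZ, Z))
  →1  add(add(SSZ, mul(Z, SSZ)), add(SSZ, Z))
  →2  add(S(add(SZ, mul(Z, SSZ))), add(SSZ, Z))
  →3  S(add(add(SZ, mul(Z, SSZ)), add(SSZ, Z)))
  →4  S(add(S(add(Z, mul(Z, SSZ))), add(SSZ, Z)))
  →5  S(S(add(add(Z, mul(Z, SSZ)), add(SSZ, Z))))
  →6  S(S(add(mul(Z, SSZ), add(SSZ, Z))))
  →7  S(S(add(Z, add(SSZ, Z))))
  →8  S(S(add(SSZ, Z)))
  →9  S(S(S(add(SZ, Z))))
  →10  S(S(S(S(add(Z, Z)))))
  →11  S^4(Z)

Answer: SAME — A ⇓ S^4(Z), B ⇓ S^4(Z)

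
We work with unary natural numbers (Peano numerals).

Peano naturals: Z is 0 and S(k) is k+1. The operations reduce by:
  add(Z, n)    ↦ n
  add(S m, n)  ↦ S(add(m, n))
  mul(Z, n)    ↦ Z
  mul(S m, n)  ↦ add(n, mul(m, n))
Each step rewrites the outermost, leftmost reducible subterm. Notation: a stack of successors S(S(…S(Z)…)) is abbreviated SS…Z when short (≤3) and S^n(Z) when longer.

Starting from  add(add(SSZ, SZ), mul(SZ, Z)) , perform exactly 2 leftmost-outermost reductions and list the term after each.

Answer: after 2 steps: S(add(add(SZ, SZ), mul(SZ, Z)))

Working:
  start: add(add(SSZ, SZ), mul(SZ, Z))
  [1] add(S(add(SZ, SZ)), mul(SZ, Z))
  [2] S(add(add(SZ, SZ), mul(SZ, Z)))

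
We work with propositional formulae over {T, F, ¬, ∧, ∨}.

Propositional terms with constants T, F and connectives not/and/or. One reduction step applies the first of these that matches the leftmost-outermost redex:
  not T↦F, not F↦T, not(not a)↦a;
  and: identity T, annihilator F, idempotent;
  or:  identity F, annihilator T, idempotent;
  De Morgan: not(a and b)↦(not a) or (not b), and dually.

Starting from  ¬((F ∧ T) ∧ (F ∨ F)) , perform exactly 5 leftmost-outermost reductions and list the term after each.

Answer: after 5 steps: T

Reduction:
  start: ¬((F ∧ T) ∧ (F ∨ F))
  step 1: ¬(F ∧ T) ∨ ¬(F ∨ F)
  step 2: (¬F ∨ ¬T) ∨ ¬(F ∨ F)
  step 3: (T ∨ ¬T) ∨ ¬(F ∨ F)
  step 4: T ∨ ¬(F ∨ F)
  step 5: T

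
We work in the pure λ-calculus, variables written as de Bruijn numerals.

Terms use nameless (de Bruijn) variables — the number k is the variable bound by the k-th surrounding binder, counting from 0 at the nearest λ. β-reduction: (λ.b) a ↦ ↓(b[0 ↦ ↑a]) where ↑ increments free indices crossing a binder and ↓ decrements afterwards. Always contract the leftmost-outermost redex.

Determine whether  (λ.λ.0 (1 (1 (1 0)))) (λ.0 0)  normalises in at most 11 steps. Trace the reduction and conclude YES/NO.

Answer: YES — reaches normal form λ.0 (0 0 (0 0) (0 0 (0 0))) in 8 ≤ 11 steps

Derivation:
  start: (λ.λ.0 (1 (1 (1 0)))) (λ.0 0)
  [1] λ.0 ((λ.0 0) ((λ.0 0) ((λ.0 0) 0)))
  [2] λ.0 ((λ.0 0) ((λ.0 0) 0) ((λ.0 0) ((λ.0 0) 0)))
  [3] λ.0 ((λ.0 0) 0 ((λ.0 0) 0) ((λ.0 0) ((λ.0 0) 0)))
  [4] λ.0 (0 0 ((λ.0 0) 0) ((λ.0 0) ((λ.0 0) 0)))
  [5] λ.0 (0 0 (0 0) ((λ.0 0) ((λ.0 0) 0)))
  [6] λ.0 (0 0 (0 0) ((λ.0 0) 0 ((λ.0 0) 0)))
  [7] λ.0 (0 0 (0 0) (0 0 ((λ.0 0) 0)))
  [8] λ.0 (0 0 (0 0) (0 0 (0 0)))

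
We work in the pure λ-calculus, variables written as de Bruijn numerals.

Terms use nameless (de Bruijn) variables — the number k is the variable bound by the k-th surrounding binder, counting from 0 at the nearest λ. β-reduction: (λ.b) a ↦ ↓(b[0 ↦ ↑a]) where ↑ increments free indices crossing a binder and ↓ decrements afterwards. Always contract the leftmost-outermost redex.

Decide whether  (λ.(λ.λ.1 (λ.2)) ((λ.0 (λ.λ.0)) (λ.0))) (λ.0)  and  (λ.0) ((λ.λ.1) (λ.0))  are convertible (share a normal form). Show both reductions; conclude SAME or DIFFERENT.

Term A:
  start: (λ.(λ.λ.1 (λ.2)) ((λ.0 (λ.λ.0)) (λ.0))) (λ.0)
  step 1: (λ.λ.1 (λ.2)) ((λ.0 (λ.λ.0)) (λ.0))
  step 2: λ.(λ.0 (λ.λ.0)) (λ.0) (λ.(λ.0 (λ.λ.0)) (λ.0))
  step 3: λ.(λ.0) (λ.λ.0) (λ.(λ.0 (λ.λ.0)) (λ.0))
  step 4: λ.(λ.λ.0) (λ.(λ.0 (λ.λ.0)) (λ.0))
  step 5: λ.λ.0

Term B:
  start: (λ.0) ((λ.λ.1) (λ.0))
  step 1: (λ.λ.1) (λ.0)
  step 2: λ.λ.0

Answer: SAME — A ⇓ λ.λ.0, B ⇓ λ.λ.0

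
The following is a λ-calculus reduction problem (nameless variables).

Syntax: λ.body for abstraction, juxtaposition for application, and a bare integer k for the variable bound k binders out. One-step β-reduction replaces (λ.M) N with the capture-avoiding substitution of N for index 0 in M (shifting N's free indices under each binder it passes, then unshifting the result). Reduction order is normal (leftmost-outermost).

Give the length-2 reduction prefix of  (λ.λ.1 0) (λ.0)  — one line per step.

  start: (λ.λ.1 0) (λ.0)
  step 1: λ.(λ.0) 0
  step 2: λ.0

Answer: after 2 steps: λ.0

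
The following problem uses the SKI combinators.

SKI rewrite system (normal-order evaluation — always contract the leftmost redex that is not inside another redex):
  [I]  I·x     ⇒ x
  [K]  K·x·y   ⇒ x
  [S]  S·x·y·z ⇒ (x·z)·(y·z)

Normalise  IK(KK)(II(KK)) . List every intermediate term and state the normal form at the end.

Answer: normal form = KK  (in 2 steps)

Reduction:
  start: IK(KK)(II(KK))
  step 1: K(KK)(II(KK))
  step 2: KK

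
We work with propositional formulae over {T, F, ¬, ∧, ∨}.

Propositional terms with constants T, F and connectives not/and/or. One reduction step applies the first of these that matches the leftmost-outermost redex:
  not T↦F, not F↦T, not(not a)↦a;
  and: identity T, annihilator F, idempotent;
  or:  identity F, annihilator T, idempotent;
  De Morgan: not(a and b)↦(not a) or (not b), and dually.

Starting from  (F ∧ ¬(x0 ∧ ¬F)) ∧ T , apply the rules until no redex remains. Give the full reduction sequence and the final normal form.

Answer: normal form = F  (in 2 steps)

Working:
  start: (F ∧ ¬(x0 ∧ ¬F)) ∧ T
  →1  F ∧ ¬(x0 ∧ ¬F)
  →2  F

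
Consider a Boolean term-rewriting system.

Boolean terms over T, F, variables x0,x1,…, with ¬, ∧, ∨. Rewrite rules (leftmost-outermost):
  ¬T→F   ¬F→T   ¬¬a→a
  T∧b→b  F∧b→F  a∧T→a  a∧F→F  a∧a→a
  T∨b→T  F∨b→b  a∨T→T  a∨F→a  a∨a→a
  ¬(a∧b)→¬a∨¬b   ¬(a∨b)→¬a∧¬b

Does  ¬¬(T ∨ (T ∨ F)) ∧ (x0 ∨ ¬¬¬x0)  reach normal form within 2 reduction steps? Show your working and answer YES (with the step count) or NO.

  start: ¬¬(T ∨ (T ∨ F)) ∧ (x0 ∨ ¬¬¬x0)
  step 1: (T ∨ (T ∨ F)) ∧ (x0 ∨ ¬¬¬x0)
  step 2: T ∧ (x0 ∨ ¬¬¬x0)

Answer: NO — after 2 steps the term is T ∧ (x0 ∨ ¬¬¬x0), not yet normal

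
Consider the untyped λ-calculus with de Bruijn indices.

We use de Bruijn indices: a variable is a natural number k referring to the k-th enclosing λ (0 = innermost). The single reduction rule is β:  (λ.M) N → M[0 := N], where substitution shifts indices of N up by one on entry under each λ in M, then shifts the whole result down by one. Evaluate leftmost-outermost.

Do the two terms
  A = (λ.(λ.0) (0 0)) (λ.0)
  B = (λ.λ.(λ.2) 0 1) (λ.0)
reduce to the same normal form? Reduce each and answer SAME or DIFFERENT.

Answer: DIFFERENT — A ⇓ λ.0, B ⇓ λ.λ.0

Reduction:
Term A:
  start: (λ.(λ.0) (0 0)) (λ.0)
  [1] (λ.0) ((λ.0) (λ.0))
  [2] (λ.0) (λ.0)
  [3] λ.0

Term B:
  start: (λ.λ.(λ.2) 0 1) (λ.0)
  [1] λ.(λ.λ.0) 0 (λ.0)
  [2] λ.(λ.0) (λ.0)
  [3] λ.λ.0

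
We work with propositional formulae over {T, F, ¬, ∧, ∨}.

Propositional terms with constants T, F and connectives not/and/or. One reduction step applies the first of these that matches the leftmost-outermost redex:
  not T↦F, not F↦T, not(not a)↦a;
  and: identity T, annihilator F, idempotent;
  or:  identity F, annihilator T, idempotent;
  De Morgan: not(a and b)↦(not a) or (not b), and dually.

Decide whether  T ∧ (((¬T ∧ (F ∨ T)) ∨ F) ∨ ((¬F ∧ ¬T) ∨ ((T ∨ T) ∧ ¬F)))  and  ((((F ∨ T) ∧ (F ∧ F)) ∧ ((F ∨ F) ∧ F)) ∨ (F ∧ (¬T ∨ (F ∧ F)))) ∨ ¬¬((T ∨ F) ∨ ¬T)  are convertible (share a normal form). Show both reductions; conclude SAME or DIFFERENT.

Term A:
  start: T ∧ (((¬T ∧ (F ∨ T)) ∨ F) ∨ ((¬F ∧ ¬T) ∨ ((T ∨ T) ∧ ¬F)))
  step 1: ((¬T ∧ (F ∨ T)) ∨ F) ∨ ((¬F ∧ ¬T) ∨ ((T ∨ T) ∧ ¬F))
  step 2: (¬T ∧ (F ∨ T)) ∨ ((¬F ∧ ¬T) ∨ ((T ∨ T) ∧ ¬F))
  step 3: (F ∧ (F ∨ T)) ∨ ((¬F ∧ ¬T) ∨ ((T ∨ T) ∧ ¬F))
  step 4: F ∨ ((¬F ∧ ¬T) ∨ ((T ∨ T) ∧ ¬F))
  step 5: (¬F ∧ ¬T) ∨ ((T ∨ T) ∧ ¬F)
  step 6: (T ∧ ¬T) ∨ ((T ∨ T) ∧ ¬F)
  step 7: ¬T ∨ ((T ∨ T) ∧ ¬F)
  step 8: F ∨ ((T ∨ T) ∧ ¬F)
  step 9: (T ∨ T) ∧ ¬F
  step 10: T ∧ ¬F
  step 11: ¬F
  step 12: T

Term B:
  start: ((((F ∨ T) ∧ (F ∧ F)) ∧ ((F ∨ F) ∧ F)) ∨ (F ∧ (¬T ∨ (F ∧ F)))) ∨ ¬¬((T ∨ F) ∨ ¬T)
  step 1: (((T ∧ (F ∧ F)) ∧ ((F ∨ F) ∧ F)) ∨ (F ∧ (¬T ∨ (F ∧ F)))) ∨ ¬¬((T ∨ F) ∨ ¬T)
  step 2: (((F ∧ F) ∧ ((F ∨ F) ∧ F)) ∨ (F ∧ (¬T ∨ (F ∧ F)))) ∨ ¬¬((T ∨ F) ∨ ¬T)
  step 3: ((F ∧ ((F ∨ F) ∧ F)) ∨ (F ∧ (¬T ∨ (F ∧ F)))) ∨ ¬¬((T ∨ F) ∨ ¬T)
  step 4: (F ∨ (F ∧ (¬T ∨ (F ∧ F)))) ∨ ¬¬((T ∨ F) ∨ ¬T)
  step 5: (F ∧ (¬T ∨ (F ∧ F))) ∨ ¬¬((T ∨ F) ∨ ¬T)
  step 6: F ∨ ¬¬((T ∨ F) ∨ ¬T)
  step 7: ¬¬((T ∨ F) ∨ ¬T)
  step 8: (T ∨ F) ∨ ¬T
  step 9: T ∨ ¬T
  step 10: T

Answer: SAME — A ⇓ T, B ⇓ T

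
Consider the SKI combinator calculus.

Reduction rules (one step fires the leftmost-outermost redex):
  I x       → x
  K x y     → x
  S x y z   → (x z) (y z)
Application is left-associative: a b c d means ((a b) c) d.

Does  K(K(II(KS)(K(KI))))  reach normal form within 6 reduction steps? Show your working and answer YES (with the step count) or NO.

Answer: YES — reaches normal form K(KS) in 3 ≤ 6 steps

Reduction:
  start: K(K(II(KS)(K(KI))))
  [1] K(K(I(KS)(K(KI))))
  [2] K(K(KS(K(KI))))
  [3] K(KS)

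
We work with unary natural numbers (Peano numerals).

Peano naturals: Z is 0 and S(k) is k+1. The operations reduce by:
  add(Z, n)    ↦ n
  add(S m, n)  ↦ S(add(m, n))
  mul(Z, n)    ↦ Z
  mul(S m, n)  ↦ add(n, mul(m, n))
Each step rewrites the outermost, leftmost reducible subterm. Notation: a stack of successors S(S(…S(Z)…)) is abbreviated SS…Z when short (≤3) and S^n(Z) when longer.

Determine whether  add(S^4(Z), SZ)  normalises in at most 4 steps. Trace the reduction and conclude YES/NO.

Answer: NO — after 4 steps the term is S(S(S(S(add(Z, SZ))))), not yet normal

Reduction:
  start: add(S^4(Z), SZ)
  step 1: S(add(SSSZ, SZ))
  step 2: S(S(add(SSZ, SZ)))
  step 3: S(S(S(add(SZ, SZ))))
  step 4: S(S(S(S(add(Z, SZ)))))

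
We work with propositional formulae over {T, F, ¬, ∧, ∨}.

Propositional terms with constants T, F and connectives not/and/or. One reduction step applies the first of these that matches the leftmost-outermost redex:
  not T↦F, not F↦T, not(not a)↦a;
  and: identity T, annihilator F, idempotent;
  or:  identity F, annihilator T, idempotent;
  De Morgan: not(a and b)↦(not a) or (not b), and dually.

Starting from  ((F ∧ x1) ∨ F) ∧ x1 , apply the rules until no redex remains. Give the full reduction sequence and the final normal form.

Answer: normal form = F  (in 3 steps)

Derivation:
  start: ((F ∧ x1) ∨ F) ∧ x1
  [1] (F ∧ x1) ∧ x1
  [2] F ∧ x1
  [3] F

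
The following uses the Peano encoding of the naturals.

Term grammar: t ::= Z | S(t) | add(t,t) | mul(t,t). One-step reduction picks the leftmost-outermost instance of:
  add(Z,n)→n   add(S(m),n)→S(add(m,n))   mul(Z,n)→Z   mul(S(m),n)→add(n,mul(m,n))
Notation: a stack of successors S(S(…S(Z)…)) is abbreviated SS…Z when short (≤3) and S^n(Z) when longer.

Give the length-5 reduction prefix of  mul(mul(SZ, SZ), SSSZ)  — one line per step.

  start: mul(mul(SZ, SZ), SSSZ)
  step 1: mul(add(SZ, mul(Z, SZ)), SSSZ)
  step 2: mul(S(add(Z, mul(Z, SZ))), SSSZ)
  step 3: add(SSSZ, mul(add(Z, mul(Z, SZ)), SSSZ))
  step 4: S(add(SSZ, mul(add(Z, mul(Z, SZ)), SSSZ)))
  step 5: S(S(add(SZ, mul(add(Z, mul(Z, SZ)), SSSZ))))

Answer: after 5 steps: S(S(add(SZ, mul(add(Z, mul(Z, SZ)), SSSZ))))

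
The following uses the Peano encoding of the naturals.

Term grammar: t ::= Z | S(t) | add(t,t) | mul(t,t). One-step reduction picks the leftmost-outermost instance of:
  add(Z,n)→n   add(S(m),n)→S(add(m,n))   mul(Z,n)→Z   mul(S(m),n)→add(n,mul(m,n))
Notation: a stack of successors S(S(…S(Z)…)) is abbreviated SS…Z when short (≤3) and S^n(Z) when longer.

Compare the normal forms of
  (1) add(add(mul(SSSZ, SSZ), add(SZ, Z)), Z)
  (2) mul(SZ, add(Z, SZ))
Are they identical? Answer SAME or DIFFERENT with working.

Answer: DIFFERENT — A ⇓ S^7(Z), B ⇓ SZ

Working:
Term A:
  start: add(add(mul(SSSZ, SSZ), add(SZ, Z)), Z)
  [1] add(add(add(SSZ, mul(SSZ, SSZ)), add(SZ, Z)), Z)
  [2] add(add(S(add(SZ, mul(SSZ, SSZ))), add(SZ, Z)), Z)
  [3] add(S(add(add(SZ, mul(SSZ, SSZ)), add(SZ, Z))), Z)
  [4] S(add(add(add(SZ, mul(SSZ, SSZ)), add(SZ, Z)), Z))
  [5] S(add(add(S(add(Z, mul(SSZ, SSZ))), add(SZ, Z)), Z))
  [6] S(add(S(add(add(Z, mul(SSZ, SSZ)), add(SZ, Z))), Z))
  [7] S(S(add(add(add(Z, mul(SSZ, SSZ)), add(SZ, Z)), Z)))
  [8] S(S(add(add(mul(SSZ, SSZ), add(SZ, Z)), Z)))
  [9] S(S(add(add(add(SSZ, mul(SZ, SSZ)), add(SZ, Z)), Z)))
  [10] S(S(add(add(S(add(SZ, mul(SZ, SSZ))), add(SZ, Z)), Z)))
  [11] S(S(add(S(add(add(SZ, mul(SZ, SSZ)), add(SZ, Z))), Z)))
  [12] S(S(S(add(add(add(SZ, mul(SZ, SSZ)), add(SZ, Z)), Z))))
  [13] S(S(S(add(add(S(add(Z, mul(SZ, SSZ))), add(SZ, Z)), Z))))
  [14] S(S(S(add(S(add(add(Z, mul(SZ, SSZ)), add(SZ, Z))), Z))))
  [15] S(S(S(S(add(add(add(Z, mul(SZ, SSZ)), add(SZ, Z)), Z)))))
  [16] S(S(S(S(add(add(mul(SZ, SSZ), add(SZ, Z)), Z)))))
  [17] S(S(S(S(add(add(add(SSZ, mul(Z, SSZ)), add(SZ, Z)), Z)))))
  [18] S(S(S(S(add(add(S(add(SZ, mul(Z, SSZ))), add(SZ, Z)), Z)))))
  [19] S(S(S(S(add(S(add(add(SZ, mul(Z, SSZ)), add(SZ, Z))), Z)))))
  [20] S(S(S(S(S(add(add(add(SZ, mul(Z, SSZ)), add(SZ, Z)), Z))))))
  [21] S(S(S(S(S(add(add(S(add(Z, mul(Z, SSZ))), add(SZ, Z)), Z))))))
  [22] S(S(S(S(S(add(S(add(add(Z, mul(Z, SSZ)), add(SZ, Z))), Z))))))
  [23] S(S(S(S(S(S(add(add(add(Z, mul(Z, SSZ)), add(SZ, Z)), Z)))))))
  [24] S(S(S(S(S(S(add(add(mul(Z, SSZ), add(SZ, Z)), Z)))))))
  [25] S(S(S(S(S(S(add(add(Z, add(SZ, Z)), Z)))))))
  [26] S(S(S(S(S(S(add(add(SZ, Z), Z)))))))
  [27] S(S(S(S(S(S(add(S(add(Z, Z)), Z)))))))
  [28] S(S(S(S(S(S(S(add(add(Z, Z), Z))))))))
  [29] S(S(S(S(S(S(S(add(Z, Z))))))))
  [30] S^7(Z)

Term B:
  start: mul(SZ, add(Z, SZ))
  [1] add(add(Z, SZ), mul(Z, add(Z, SZ)))
  [2] add(SZ, mul(Z, add(Z, SZ)))
  [3] S(add(Z, mul(Z, add(Z, SZ))))
  [4] S(mul(Z, add(Z, SZ)))
  [5] SZ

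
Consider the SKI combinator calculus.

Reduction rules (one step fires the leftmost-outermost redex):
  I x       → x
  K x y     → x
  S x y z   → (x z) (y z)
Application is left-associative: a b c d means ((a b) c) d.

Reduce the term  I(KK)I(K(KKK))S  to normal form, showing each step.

Answer: normal form = KK  (in 4 steps)

Reduction:
  start: I(KK)I(K(KKK))S
  [1] KKI(K(KKK))S
  [2] K(K(KKK))S
  [3] K(KKK)
  [4] KK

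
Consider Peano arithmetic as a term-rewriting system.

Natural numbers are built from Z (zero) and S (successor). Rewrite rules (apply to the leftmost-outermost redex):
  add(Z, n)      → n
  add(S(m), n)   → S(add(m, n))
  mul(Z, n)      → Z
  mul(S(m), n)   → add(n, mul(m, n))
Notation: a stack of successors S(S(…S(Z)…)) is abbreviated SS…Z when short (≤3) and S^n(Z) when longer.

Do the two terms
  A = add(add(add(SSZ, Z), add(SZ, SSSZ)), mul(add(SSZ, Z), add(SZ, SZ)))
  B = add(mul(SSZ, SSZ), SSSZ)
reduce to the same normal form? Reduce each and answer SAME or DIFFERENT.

Term A:
  start: add(add(add(SSZ, Z), add(SZ, SSSZ)), mul(add(SSZ, Z), add(SZ, SZ)))
  step 1: add(add(S(add(SZ, Z)), add(SZ, SSSZ)), mul(add(SSZ, Z), add(SZ, SZ)))
  step 2: add(S(add(add(SZ, Z), add(SZ, SSSZ))), mul(add(SSZ, Z), add(SZ, SZ)))
  step 3: S(add(add(add(SZ, Z), add(SZ, SSSZ)), mul(add(SSZ, Z), add(SZ, SZ))))
  step 4: S(add(add(S(add(Z, Z)), add(SZ, SSSZ)), mul(add(SSZ, Z), add(SZ, SZ))))
  step 5: S(add(S(add(add(Z, Z), add(SZ, SSSZ))), mul(add(SSZ, Z), add(SZ, SZ))))
  step 6: S(S(add(add(add(Z, Z), add(SZ, SSSZ)), mul(add(SSZ, Z), add(SZ, SZ)))))
  step 7: S(S(add(add(Z, add(SZ, SSSZ)), mul(add(SSZ, Z), add(SZ, SZ)))))
  step 8: S(S(add(add(SZ, SSSZ), mul(add(SSZ, Z), add(SZ, SZ)))))
  step 9: S(S(add(S(add(Z, SSSZ)), mul(add(SSZ, Z), add(SZ, SZ)))))
  step 10: S(S(S(add(add(Z, SSSZ), mul(add(SSZ, Z), add(SZ, SZ))))))
  step 11: S(S(S(add(SSSZ, mul(add(SSZ, Z), add(SZ, SZ))))))
  step 12: S(S(S(S(add(SSZ, mul(add(SSZ, Z), add(SZ, SZ)))))))
  step 13: S(S(S(S(S(add(SZ, mul(add(SSZ, Z), add(SZ, SZ))))))))
  step 14: S(S(S(S(S(S(add(Z, mul(add(SSZ, Z), add(SZ, SZ)))))))))
  step 15: S(S(S(S(S(S(mul(add(SSZ, Z), add(SZ, SZ))))))))
  step 16: S(S(S(S(S(S(mul(S(add(SZ, Z)), add(SZ, SZ))))))))
  step 17: S(S(S(S(S(S(add(add(SZ, SZ), mul(add(SZ, Z), add(SZ, SZ)))))))))
  step 18: S(S(S(S(S(S(add(S(add(Z, SZ)), mul(add(SZ, Z), add(SZ, SZ)))))))))
  step 19: S(S(S(S(S(S(S(add(add(Z, SZ), mul(add(SZ, Z), add(SZ, SZ))))))))))
  step 20: S(S(S(S(S(S(S(add(SZ, mul(add(SZ, Z), add(SZ, SZ))))))))))
  step 21: S(S(S(S(S(S(S(S(add(Z, mul(add(SZ, Z), add(SZ, SZ)))))))))))
  step 22: S(S(S(S(S(S(S(S(mul(add(SZ, Z), add(SZ, SZ))))))))))
  step 23: S(S(S(S(S(S(S(S(mul(S(add(Z, Z)), add(SZ, SZ))))))))))
  step 24: S(S(S(S(S(S(S(S(add(add(SZ, SZ), mul(add(Z, Z), add(SZ, SZ)))))))))))
  step 25: S(S(S(S(S(S(S(S(add(S(add(Z, SZ)), mul(add(Z, Z), add(SZ, SZ)))))))))))
  step 26: S(S(S(S(S(S(S(S(S(add(add(Z, SZ), mul(add(Z, Z), add(SZ, SZ))))))))))))
  step 27: S(S(S(S(S(S(S(S(S(add(SZ, mul(add(Z, Z), add(SZ, SZ))))))))))))
  step 28: S(S(S(S(S(S(S(S(S(S(add(Z, mul(add(Z, Z), add(SZ, SZ)))))))))))))
  step 29: S(S(S(S(S(S(S(S(S(S(mul(add(Z, Z), add(SZ, SZ))))))))))))
  step 30: S(S(S(S(S(S(S(S(S(S(mul(Z, add(SZ, SZ))))))))))))
  step 31: S^10(Z)

Term B:
  start: add(mul(SSZ, SSZ), SSSZ)
  step 1: add(add(SSZ, mul(SZ, SSZ)), SSSZ)
  step 2: add(S(add(SZ, mul(SZ, SSZ))), SSSZ)
  step 3: S(add(add(SZ, mul(SZ, SSZ)), SSSZ))
  step 4: S(add(S(add(Z, mul(SZ, SSZ))), SSSZ))
  step 5: S(S(add(add(Z, mul(SZ, SSZ)), SSSZ)))
  step 6: S(S(add(mul(SZ, SSZ), SSSZ)))
  step 7: S(S(add(add(SSZ, mul(Z, SSZ)), SSSZ)))
  step 8: S(S(add(S(add(SZ, mul(Z, SSZ))), SSSZ)))
  step 9: S(S(S(add(add(SZ, mul(Z, SSZ)), SSSZ))))
  step 10: S(S(S(add(S(add(Z, mul(Z, SSZ))), SSSZ))))
  step 11: S(S(S(S(add(add(Z, mul(Z, SSZ)), SSSZ)))))
  step 12: S(S(S(S(add(mul(Z, SSZ), SSSZ)))))
  step 13: S(S(S(S(add(Z, SSSZ)))))
  step 14: S^7(Z)

Answer: DIFFERENT — A ⇓ S^10(Z), B ⇓ S^7(Z)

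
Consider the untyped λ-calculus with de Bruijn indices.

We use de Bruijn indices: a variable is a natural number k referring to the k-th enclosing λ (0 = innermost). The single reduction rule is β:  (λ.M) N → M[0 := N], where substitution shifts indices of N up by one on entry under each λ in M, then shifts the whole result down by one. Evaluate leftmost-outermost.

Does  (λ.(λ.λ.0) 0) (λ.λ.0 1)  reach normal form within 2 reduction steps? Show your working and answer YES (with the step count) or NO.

Answer: YES — reaches normal form λ.0 in 2 ≤ 2 steps

Derivation:
  start: (λ.(λ.λ.0) 0) (λ.λ.0 1)
  [1] (λ.λ.0) (λ.λ.0 1)
  [2] λ.0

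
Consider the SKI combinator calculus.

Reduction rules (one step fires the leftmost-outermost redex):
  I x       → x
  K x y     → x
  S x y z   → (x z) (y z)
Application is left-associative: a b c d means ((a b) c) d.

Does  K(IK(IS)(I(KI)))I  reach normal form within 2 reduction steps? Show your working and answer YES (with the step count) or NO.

  start: K(IK(IS)(I(KI)))I
  step 1: IK(IS)(I(KI))
  step 2: K(IS)(I(KI))

Answer: NO — after 2 steps the term is K(IS)(I(KI)), not yet normal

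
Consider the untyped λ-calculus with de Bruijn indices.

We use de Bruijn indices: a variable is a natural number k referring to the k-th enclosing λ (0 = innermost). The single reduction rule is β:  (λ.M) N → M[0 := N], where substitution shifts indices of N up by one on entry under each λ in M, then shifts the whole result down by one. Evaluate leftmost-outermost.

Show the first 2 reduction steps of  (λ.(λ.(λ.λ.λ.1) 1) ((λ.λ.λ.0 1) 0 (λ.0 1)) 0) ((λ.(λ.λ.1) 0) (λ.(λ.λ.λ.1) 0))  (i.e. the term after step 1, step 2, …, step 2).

Answer: after 2 steps: (λ.λ.λ.1) ((λ.(λ.λ.1) 0) (λ.(λ.λ.λ.1) 0)) ((λ.(λ.λ.1) 0) (λ.(λ.λ.λ.1) 0))

Working:
  start: (λ.(λ.(λ.λ.λ.1) 1) ((λ.λ.λ.0 1) 0 (λ.0 1)) 0) ((λ.(λ.λ.1) 0) (λ.(λ.λ.λ.1) 0))
  step 1: (λ.(λ.λ.λ.1) ((λ.(λ.λ.1) 0) (λ.(λ.λ.λ.1) 0))) ((λ.λ.λ.0 1) ((λ.(λ.λ.1) 0) (λ.(λ.λ.λ.1) 0)) (λ.0 ((λ.(λ.λ.1) 0) (λ.(λ.λ.λ.1) 0)))) ((λ.(λ.λ.1) 0) (λ.(λ.λ.λ.1) 0))
  step 2: (λ.λ.λ.1) ((λ.(λ.λ.1) 0) (λ.(λ.λ.λ.1) 0)) ((λ.(λ.λ.1) 0) (λ.(λ.λ.λ.1) 0))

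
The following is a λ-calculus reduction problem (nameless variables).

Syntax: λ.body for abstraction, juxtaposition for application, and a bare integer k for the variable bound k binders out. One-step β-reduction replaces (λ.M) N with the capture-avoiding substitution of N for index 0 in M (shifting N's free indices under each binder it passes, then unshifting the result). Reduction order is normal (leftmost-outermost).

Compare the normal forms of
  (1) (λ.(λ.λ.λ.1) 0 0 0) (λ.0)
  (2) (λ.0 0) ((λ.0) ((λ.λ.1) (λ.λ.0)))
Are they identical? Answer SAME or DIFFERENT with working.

Answer: DIFFERENT — A ⇓ λ.0, B ⇓ λ.λ.0

Derivation:
Term A:
  start: (λ.(λ.λ.λ.1) 0 0 0) (λ.0)
  [1] (λ.λ.λ.1) (λ.0) (λ.0) (λ.0)
  [2] (λ.λ.1) (λ.0) (λ.0)
  [3] (λ.λ.0) (λ.0)
  [4] λ.0

Term B:
  start: (λ.0 0) ((λ.0) ((λ.λ.1) (λ.λ.0)))
  [1] (λ.0) ((λ.λ.1) (λ.λ.0)) ((λ.0) ((λ.λ.1) (λ.λ.0)))
  [2] (λ.λ.1) (λ.λ.0) ((λ.0) ((λ.λ.1) (λ.λ.0)))
  [3] (λ.λ.λ.0) ((λ.0) ((λ.λ.1) (λ.λ.0)))
  [4] λ.λ.0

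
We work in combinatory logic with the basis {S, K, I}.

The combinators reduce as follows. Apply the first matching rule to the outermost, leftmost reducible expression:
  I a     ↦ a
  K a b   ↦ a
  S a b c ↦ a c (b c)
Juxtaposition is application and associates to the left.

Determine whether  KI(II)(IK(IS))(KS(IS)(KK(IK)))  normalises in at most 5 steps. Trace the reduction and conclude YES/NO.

Answer: YES — reaches normal form S in 5 ≤ 5 steps

Reduction:
  start: KI(II)(IK(IS))(KS(IS)(KK(IK)))
  →1  I(IK(IS))(KS(IS)(KK(IK)))
  →2  IK(IS)(KS(IS)(KK(IK)))
  →3  K(IS)(KS(IS)(KK(IK)))
  →4  IS
  →5  S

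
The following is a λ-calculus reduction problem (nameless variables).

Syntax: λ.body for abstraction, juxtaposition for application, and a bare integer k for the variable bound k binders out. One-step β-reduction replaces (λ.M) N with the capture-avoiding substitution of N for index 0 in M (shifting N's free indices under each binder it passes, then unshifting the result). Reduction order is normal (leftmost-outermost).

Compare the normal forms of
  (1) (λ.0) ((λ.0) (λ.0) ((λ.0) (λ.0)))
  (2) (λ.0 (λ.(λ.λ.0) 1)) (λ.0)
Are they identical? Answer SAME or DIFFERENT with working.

Answer: DIFFERENT — A ⇓ λ.0, B ⇓ λ.λ.0

Working:
Term A:
  start: (λ.0) ((λ.0) (λ.0) ((λ.0) (λ.0)))
  step 1: (λ.0) (λ.0) ((λ.0) (λ.0))
  step 2: (λ.0) ((λ.0) (λ.0))
  step 3: (λ.0) (λ.0)
  step 4: λ.0

Term B:
  start: (λ.0 (λ.(λ.λ.0) 1)) (λ.0)
  step 1: (λ.0) (λ.(λ.λ.0) (λ.0))
  step 2: λ.(λ.λ.0) (λ.0)
  step 3: λ.λ.0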